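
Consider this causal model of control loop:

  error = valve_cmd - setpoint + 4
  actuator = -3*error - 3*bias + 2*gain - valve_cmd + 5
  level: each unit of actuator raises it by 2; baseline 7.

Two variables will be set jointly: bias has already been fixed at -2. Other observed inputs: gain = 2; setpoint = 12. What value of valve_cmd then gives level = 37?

valve_cmd = 6

With bias held at -2:
Substituting into the error equation gives error = valve_cmd - 8.
actuator becomes -4*valve_cmd + 39.
Substituting into the level equation gives level = -8*valve_cmd + 85.
Solve -8*valve_cmd + 85 = 37: valve_cmd = (37 - 85) / -8 = 6.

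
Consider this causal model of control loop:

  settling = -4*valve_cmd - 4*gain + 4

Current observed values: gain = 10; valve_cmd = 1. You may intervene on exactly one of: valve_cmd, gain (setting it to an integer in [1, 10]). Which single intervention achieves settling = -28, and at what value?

Intervening on valve_cmd: settling = -4*valve_cmd - 36. Reaching -28 requires valve_cmd = -2, outside [1, 10].
Intervening on gain: with other inputs at their observed values, settling = -4*gain. Solving for -28 gives gain = 7, within [1, 10].

set gain = 7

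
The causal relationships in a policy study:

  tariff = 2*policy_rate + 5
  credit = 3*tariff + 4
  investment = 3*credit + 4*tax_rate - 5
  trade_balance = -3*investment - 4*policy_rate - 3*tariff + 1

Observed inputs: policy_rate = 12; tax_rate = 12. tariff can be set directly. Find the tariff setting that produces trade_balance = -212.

Intervening on tariff fixes its value directly, overriding its dependence on policy_rate.
Substituting into the investment equation gives investment = 9*tariff + 55.
Substituting into the trade_balance equation gives trade_balance = -30*tariff - 212.
Solve -30*tariff - 212 = -212: tariff = (-212 + 212) / -30 = 0.

tariff = 0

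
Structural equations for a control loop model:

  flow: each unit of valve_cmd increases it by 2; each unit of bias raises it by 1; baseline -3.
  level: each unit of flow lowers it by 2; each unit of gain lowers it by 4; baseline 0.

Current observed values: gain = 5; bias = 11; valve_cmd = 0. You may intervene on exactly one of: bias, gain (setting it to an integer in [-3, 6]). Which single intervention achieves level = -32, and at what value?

set gain = 4

Intervening on bias: level = -2*bias - 14. Reaching -32 requires bias = 9, outside [-3, 6].
Intervening on gain: with other inputs at their observed values, level = -4*gain - 16. Solving for -32 gives gain = 4, within [-3, 6].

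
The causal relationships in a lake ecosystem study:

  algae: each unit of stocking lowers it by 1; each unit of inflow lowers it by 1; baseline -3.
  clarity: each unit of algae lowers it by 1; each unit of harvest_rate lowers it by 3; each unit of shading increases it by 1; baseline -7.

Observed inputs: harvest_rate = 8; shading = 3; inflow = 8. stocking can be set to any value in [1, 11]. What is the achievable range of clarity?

-16 to -6

Substituting into the algae equation gives algae = -stocking - 11.
This gives clarity = stocking - 17.
Linear in stocking, so extremes are at the endpoints: stocking = 1 gives clarity = -16; stocking = 11 gives clarity = -6.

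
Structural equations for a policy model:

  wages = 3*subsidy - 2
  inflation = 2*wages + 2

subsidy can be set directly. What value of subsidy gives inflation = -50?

Substituting into the inflation equation gives inflation = 6*subsidy - 2.
Solve 6*subsidy - 2 = -50: subsidy = (-50 + 2) / 6 = -8.

subsidy = -8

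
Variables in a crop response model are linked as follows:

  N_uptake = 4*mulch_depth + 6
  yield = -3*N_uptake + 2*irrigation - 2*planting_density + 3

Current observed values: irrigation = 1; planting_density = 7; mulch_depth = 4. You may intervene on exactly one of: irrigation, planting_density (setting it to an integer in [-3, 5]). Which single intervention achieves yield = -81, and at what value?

set irrigation = -2

Intervening on irrigation: with other inputs at their observed values, yield = 2*irrigation - 77. Solving for -81 gives irrigation = -2, within [-3, 5].
Intervening on planting_density: yield = -2*planting_density - 61. Reaching -81 requires planting_density = 10, outside [-3, 5].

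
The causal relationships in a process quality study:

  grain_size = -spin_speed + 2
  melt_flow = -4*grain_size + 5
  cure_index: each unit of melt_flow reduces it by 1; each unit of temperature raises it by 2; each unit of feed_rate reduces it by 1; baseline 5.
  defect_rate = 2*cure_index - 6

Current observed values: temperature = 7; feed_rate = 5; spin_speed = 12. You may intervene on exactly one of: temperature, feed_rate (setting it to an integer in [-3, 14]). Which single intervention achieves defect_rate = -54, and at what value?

Intervening on temperature: defect_rate = 4*temperature - 96. Reaching -54 requires temperature = 21/2, not an integer.
Intervening on feed_rate: with other inputs at their observed values, defect_rate = -2*feed_rate - 58. Solving for -54 gives feed_rate = -2, within [-3, 14].

set feed_rate = -2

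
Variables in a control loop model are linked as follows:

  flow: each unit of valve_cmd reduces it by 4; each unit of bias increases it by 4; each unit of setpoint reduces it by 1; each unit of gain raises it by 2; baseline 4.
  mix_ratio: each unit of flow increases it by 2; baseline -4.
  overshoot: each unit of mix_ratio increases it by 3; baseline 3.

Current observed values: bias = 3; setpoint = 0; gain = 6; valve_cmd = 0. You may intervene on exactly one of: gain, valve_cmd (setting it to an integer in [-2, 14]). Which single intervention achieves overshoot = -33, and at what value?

set valve_cmd = 8

Intervening on gain: overshoot = 12*gain + 87. Reaching -33 requires gain = -10, outside [-2, 14].
Intervening on valve_cmd: with other inputs at their observed values, overshoot = -24*valve_cmd + 159. Solving for -33 gives valve_cmd = 8, within [-2, 14].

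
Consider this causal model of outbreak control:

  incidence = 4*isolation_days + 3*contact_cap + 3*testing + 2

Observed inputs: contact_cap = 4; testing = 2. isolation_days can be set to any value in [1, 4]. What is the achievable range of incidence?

Substituting into the incidence equation gives incidence = 4*isolation_days + 20.
Linear in isolation_days, so extremes are at the endpoints: isolation_days = 1 gives incidence = 24; isolation_days = 4 gives incidence = 36.

24 to 36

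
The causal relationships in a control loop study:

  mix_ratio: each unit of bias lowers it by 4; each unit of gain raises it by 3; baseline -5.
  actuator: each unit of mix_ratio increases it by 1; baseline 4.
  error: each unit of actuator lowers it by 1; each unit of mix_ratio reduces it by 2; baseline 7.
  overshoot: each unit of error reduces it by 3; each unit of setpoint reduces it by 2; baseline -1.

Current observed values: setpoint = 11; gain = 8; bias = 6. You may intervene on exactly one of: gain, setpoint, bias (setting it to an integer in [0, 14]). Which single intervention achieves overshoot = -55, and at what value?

set setpoint = 0

Intervening on gain: overshoot = 27*gain - 293. Reaching -55 requires gain = 238/27, not an integer.
Intervening on setpoint: with other inputs at their observed values, overshoot = -2*setpoint - 55. Solving for -55 gives setpoint = 0, within [0, 14].
Intervening on bias: overshoot = -36*bias + 139. Reaching -55 requires bias = 97/18, not an integer.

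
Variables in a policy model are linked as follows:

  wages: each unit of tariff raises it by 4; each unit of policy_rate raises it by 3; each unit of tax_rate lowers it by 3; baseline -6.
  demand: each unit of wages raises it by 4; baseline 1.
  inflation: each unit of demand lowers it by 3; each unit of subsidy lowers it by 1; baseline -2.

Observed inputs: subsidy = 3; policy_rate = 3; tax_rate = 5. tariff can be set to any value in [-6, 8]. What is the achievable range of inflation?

-248 to 424

Substituting into the wages equation gives wages = 4*tariff - 12.
Substituting into the demand equation gives demand = 16*tariff - 47.
Substituting into the inflation equation gives inflation = -48*tariff + 136.
Linear in tariff, so extremes are at the endpoints: tariff = -6 gives inflation = 424; tariff = 8 gives inflation = -248.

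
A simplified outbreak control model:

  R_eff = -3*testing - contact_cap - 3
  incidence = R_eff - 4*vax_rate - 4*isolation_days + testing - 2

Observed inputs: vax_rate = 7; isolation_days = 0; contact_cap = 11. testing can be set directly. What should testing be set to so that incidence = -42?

Substituting into the R_eff equation gives R_eff = -3*testing - 14.
Substituting into the incidence equation gives incidence = -2*testing - 44.
Solve -2*testing - 44 = -42: testing = (-42 + 44) / -2 = -1.

testing = -1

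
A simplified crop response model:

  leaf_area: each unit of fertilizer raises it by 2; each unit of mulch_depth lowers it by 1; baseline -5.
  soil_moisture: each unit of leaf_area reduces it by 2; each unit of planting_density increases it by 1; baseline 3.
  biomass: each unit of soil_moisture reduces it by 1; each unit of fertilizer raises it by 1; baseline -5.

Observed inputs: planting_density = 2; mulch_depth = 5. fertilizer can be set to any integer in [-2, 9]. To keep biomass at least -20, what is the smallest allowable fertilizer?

fertilizer = 2

Substituting into the leaf_area equation gives leaf_area = 2*fertilizer - 10.
soil_moisture becomes -4*fertilizer + 25.
This gives biomass = 5*fertilizer - 30.
Require 5*fertilizer - 30 ≥ -20, so fertilizer ≥ 2.
The smallest integer in [-2, 9] satisfying this is 2.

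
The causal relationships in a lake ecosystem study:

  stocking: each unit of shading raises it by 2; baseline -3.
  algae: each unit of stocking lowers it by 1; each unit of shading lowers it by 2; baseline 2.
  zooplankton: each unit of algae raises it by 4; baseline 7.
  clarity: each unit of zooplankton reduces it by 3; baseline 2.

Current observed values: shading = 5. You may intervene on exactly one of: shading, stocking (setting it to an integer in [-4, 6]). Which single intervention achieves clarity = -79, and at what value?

Intervening on shading: with other inputs at their observed values, clarity = 48*shading - 79. Solving for -79 gives shading = 0, within [-4, 6].
Intervening on stocking: clarity = 12*stocking + 77. Reaching -79 requires stocking = -13, outside [-4, 6].

set shading = 0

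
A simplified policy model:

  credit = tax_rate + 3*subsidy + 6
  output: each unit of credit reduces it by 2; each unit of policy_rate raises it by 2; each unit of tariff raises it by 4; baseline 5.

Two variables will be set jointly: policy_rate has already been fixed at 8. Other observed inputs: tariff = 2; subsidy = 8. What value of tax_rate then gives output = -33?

tax_rate = 1

With policy_rate held at 8:
Substituting into the credit equation gives credit = tax_rate + 30.
Substituting into the output equation gives output = -2*tax_rate - 31.
Solve -2*tax_rate - 31 = -33: tax_rate = (-33 + 31) / -2 = 1.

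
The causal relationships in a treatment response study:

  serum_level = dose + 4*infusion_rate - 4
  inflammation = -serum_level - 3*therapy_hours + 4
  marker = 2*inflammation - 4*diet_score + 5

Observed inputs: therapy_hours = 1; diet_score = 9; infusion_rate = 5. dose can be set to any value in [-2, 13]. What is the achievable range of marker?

-87 to -57

Substituting into the serum_level equation gives serum_level = dose + 16.
So inflammation = -dose - 15.
Substituting into the marker equation gives marker = -2*dose - 61.
Linear in dose, so extremes are at the endpoints: dose = -2 gives marker = -57; dose = 13 gives marker = -87.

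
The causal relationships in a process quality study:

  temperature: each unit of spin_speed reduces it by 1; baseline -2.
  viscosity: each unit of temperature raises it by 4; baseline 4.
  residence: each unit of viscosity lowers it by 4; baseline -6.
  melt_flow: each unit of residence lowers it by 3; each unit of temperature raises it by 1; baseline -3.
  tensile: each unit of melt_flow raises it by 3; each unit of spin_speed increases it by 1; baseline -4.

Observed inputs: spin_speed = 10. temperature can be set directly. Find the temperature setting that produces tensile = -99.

temperature = -2

Intervening on temperature fixes its value directly, overriding its dependence on spin_speed.
Substituting into the residence equation gives residence = -16*temperature - 22.
So melt_flow = 49*temperature + 63.
Substituting into the tensile equation gives tensile = 147*temperature + 195.
Solve 147*temperature + 195 = -99: temperature = (-99 - 195) / 147 = -2.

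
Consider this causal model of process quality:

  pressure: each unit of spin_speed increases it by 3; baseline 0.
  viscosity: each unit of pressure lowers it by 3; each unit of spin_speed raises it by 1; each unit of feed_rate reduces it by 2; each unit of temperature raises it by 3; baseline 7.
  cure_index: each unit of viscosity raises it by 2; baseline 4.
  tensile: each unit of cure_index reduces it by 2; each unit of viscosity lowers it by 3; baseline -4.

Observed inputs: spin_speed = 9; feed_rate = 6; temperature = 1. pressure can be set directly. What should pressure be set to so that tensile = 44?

pressure = 5

Intervening on pressure fixes its value directly, overriding its dependence on spin_speed.
Substituting into the viscosity equation gives viscosity = -3*pressure + 7.
Substituting into the cure_index equation gives cure_index = -6*pressure + 18.
Substituting into the tensile equation gives tensile = 21*pressure - 61.
Solve 21*pressure - 61 = 44: pressure = (44 + 61) / 21 = 5.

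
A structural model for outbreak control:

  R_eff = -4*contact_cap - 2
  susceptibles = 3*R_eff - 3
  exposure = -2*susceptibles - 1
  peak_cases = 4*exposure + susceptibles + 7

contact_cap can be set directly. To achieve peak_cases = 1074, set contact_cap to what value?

contact_cap = 12

Substituting into the susceptibles equation gives susceptibles = -12*contact_cap - 9.
Substituting into the exposure equation gives exposure = 24*contact_cap + 17.
peak_cases becomes 84*contact_cap + 66.
Solve 84*contact_cap + 66 = 1074: contact_cap = (1074 - 66) / 84 = 12.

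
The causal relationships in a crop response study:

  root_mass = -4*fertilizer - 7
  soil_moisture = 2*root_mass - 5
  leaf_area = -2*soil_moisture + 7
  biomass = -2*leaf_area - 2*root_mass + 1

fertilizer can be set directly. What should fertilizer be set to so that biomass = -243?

Substituting into the soil_moisture equation gives soil_moisture = -8*fertilizer - 19.
Substituting into the leaf_area equation gives leaf_area = 16*fertilizer + 45.
This gives biomass = -24*fertilizer - 75.
Solve -24*fertilizer - 75 = -243: fertilizer = (-243 + 75) / -24 = 7.

fertilizer = 7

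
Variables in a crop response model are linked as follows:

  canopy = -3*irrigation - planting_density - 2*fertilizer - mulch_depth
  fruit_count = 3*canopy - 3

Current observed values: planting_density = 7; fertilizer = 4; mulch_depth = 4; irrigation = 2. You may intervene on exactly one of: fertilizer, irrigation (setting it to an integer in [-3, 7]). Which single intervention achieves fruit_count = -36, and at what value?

Intervening on fertilizer: with other inputs at their observed values, fruit_count = -6*fertilizer - 54. Solving for -36 gives fertilizer = -3, within [-3, 7].
Intervening on irrigation: fruit_count = -9*irrigation - 60. Reaching -36 requires irrigation = -8/3, not an integer.

set fertilizer = -3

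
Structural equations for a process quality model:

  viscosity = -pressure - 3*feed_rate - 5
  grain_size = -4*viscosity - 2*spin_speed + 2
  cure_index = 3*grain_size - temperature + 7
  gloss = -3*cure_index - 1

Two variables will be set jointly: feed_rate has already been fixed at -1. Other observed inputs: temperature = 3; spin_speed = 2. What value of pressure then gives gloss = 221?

pressure = -8

With feed_rate held at -1:
Substituting into the viscosity equation gives viscosity = -pressure - 2.
Substituting into the grain_size equation gives grain_size = 4*pressure + 6.
cure_index becomes 12*pressure + 22.
This gives gloss = -36*pressure - 67.
Solve -36*pressure - 67 = 221: pressure = (221 + 67) / -36 = -8.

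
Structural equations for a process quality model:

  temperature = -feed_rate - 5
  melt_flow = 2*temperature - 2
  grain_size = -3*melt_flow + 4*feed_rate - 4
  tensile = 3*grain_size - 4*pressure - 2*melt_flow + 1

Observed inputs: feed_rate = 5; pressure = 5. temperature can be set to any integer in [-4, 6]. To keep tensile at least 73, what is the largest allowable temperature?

Intervening on temperature fixes its value directly, overriding its dependence on feed_rate.
Substituting into the grain_size equation gives grain_size = -6*temperature + 22.
tensile becomes -22*temperature + 51.
Require -22*temperature + 51 ≥ 73, so temperature ≤ -1.
The largest integer in [-4, 6] satisfying this is -1.

temperature = -1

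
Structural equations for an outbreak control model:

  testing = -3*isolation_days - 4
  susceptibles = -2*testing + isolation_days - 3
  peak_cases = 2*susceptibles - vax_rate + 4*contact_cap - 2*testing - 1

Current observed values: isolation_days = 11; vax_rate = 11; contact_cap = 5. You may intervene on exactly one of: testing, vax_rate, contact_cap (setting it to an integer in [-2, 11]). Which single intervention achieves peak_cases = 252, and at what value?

Intervening on testing: peak_cases = -6*testing + 24. Reaching 252 requires testing = -38, outside [-2, 11].
Intervening on vax_rate: with other inputs at their observed values, peak_cases = -vax_rate + 257. Solving for 252 gives vax_rate = 5, within [-2, 11].
Intervening on contact_cap: peak_cases = 4*contact_cap + 226. Reaching 252 requires contact_cap = 13/2, not an integer.

set vax_rate = 5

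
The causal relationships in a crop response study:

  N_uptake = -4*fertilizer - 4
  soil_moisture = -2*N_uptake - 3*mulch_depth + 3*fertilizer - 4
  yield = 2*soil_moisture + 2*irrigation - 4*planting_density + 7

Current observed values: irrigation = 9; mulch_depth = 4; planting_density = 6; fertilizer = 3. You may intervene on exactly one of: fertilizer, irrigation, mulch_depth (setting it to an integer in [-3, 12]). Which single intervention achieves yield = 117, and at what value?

set fertilizer = 6

Intervening on fertilizer: with other inputs at their observed values, yield = 22*fertilizer - 15. Solving for 117 gives fertilizer = 6, within [-3, 12].
Intervening on irrigation: yield = 2*irrigation + 33. Reaching 117 requires irrigation = 42, outside [-3, 12].
Intervening on mulch_depth: yield = -6*mulch_depth + 75. Reaching 117 requires mulch_depth = -7, outside [-3, 12].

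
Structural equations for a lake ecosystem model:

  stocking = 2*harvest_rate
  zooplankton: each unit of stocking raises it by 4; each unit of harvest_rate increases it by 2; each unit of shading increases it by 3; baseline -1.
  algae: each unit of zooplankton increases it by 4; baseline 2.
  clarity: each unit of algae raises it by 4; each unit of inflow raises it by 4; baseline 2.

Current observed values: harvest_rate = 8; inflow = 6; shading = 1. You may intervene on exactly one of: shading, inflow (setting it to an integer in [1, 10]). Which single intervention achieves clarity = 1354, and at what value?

Intervening on shading: clarity = 48*shading + 1298. Reaching 1354 requires shading = 7/6, not an integer.
Intervening on inflow: with other inputs at their observed values, clarity = 4*inflow + 1322. Solving for 1354 gives inflow = 8, within [1, 10].

set inflow = 8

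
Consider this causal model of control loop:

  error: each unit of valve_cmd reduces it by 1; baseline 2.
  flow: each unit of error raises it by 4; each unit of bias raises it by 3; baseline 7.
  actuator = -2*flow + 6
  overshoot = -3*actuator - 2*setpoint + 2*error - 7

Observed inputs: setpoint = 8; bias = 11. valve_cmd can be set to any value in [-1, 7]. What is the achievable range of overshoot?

69 to 277

Substituting into the flow equation gives flow = -4*valve_cmd + 48.
actuator becomes 8*valve_cmd - 90.
Substituting into the overshoot equation gives overshoot = -26*valve_cmd + 251.
Linear in valve_cmd, so extremes are at the endpoints: valve_cmd = -1 gives overshoot = 277; valve_cmd = 7 gives overshoot = 69.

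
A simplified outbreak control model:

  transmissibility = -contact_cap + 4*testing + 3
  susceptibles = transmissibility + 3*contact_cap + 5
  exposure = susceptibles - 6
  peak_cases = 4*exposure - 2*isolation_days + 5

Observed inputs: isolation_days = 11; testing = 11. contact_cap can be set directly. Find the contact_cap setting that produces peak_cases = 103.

Substituting into the transmissibility equation gives transmissibility = -contact_cap + 47.
susceptibles becomes 2*contact_cap + 52.
Substituting into the exposure equation gives exposure = 2*contact_cap + 46.
Substituting into the peak_cases equation gives peak_cases = 8*contact_cap + 167.
Solve 8*contact_cap + 167 = 103: contact_cap = (103 - 167) / 8 = -8.

contact_cap = -8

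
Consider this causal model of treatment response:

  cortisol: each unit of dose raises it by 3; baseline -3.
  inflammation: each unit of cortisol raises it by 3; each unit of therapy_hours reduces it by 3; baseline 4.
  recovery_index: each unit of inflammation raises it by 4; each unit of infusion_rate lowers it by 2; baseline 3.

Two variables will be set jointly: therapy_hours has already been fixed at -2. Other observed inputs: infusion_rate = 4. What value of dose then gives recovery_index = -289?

With therapy_hours held at -2:
Substituting into the inflammation equation gives inflammation = 9*dose + 1.
So recovery_index = 36*dose - 1.
Solve 36*dose - 1 = -289: dose = (-289 + 1) / 36 = -8.

dose = -8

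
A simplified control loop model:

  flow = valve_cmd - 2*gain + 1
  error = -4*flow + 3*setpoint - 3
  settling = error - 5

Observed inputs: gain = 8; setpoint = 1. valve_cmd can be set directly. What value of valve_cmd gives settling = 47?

valve_cmd = 2

Substituting into the flow equation gives flow = valve_cmd - 15.
error becomes -4*valve_cmd + 60.
Substituting into the settling equation gives settling = -4*valve_cmd + 55.
Solve -4*valve_cmd + 55 = 47: valve_cmd = (47 - 55) / -4 = 2.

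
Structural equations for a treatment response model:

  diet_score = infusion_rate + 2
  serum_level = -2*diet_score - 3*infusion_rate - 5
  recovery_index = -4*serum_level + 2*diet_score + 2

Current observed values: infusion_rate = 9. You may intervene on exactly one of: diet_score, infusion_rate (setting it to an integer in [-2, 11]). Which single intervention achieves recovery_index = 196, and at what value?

set infusion_rate = 7

Intervening on diet_score: recovery_index = 10*diet_score + 130. Reaching 196 requires diet_score = 33/5, not an integer.
Intervening on infusion_rate: with other inputs at their observed values, recovery_index = 22*infusion_rate + 42. Solving for 196 gives infusion_rate = 7, within [-2, 11].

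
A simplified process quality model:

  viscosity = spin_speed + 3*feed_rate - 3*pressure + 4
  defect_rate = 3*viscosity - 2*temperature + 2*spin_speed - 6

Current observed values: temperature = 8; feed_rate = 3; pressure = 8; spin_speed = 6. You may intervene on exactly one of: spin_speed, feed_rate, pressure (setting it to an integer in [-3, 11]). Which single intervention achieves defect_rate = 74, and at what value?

Intervening on spin_speed: defect_rate = 5*spin_speed - 55. Reaching 74 requires spin_speed = 129/5, not an integer.
Intervening on feed_rate: defect_rate = 9*feed_rate - 52. Reaching 74 requires feed_rate = 14, outside [-3, 11].
Intervening on pressure: with other inputs at their observed values, defect_rate = -9*pressure + 47. Solving for 74 gives pressure = -3, within [-3, 11].

set pressure = -3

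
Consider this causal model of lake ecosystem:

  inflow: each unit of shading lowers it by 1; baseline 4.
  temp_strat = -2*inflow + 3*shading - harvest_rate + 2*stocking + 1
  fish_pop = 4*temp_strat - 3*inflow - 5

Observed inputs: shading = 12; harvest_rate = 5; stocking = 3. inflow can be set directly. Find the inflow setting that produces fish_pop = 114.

inflow = 3

Intervening on inflow fixes its value directly, overriding its dependence on shading.
Substituting into the temp_strat equation gives temp_strat = -2*inflow + 38.
Substituting into the fish_pop equation gives fish_pop = -11*inflow + 147.
Solve -11*inflow + 147 = 114: inflow = (114 - 147) / -11 = 3.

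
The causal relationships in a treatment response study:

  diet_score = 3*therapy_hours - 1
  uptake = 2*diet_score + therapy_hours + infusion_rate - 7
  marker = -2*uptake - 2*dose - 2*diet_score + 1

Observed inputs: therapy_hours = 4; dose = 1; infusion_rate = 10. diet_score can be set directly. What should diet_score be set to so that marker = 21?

Intervening on diet_score fixes its value directly, overriding its dependence on therapy_hours.
Substituting into the uptake equation gives uptake = 2*diet_score + 7.
This gives marker = -6*diet_score - 15.
Solve -6*diet_score - 15 = 21: diet_score = (21 + 15) / -6 = -6.

diet_score = -6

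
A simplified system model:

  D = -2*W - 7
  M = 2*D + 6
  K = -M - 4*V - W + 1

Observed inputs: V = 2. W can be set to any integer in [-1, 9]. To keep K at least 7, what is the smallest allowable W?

Substituting into the M equation gives M = -4*W - 8.
Substituting into the K equation gives K = 3*W + 1.
Require 3*W + 1 ≥ 7, so W ≥ 2.
The smallest integer in [-1, 9] satisfying this is 2.

W = 2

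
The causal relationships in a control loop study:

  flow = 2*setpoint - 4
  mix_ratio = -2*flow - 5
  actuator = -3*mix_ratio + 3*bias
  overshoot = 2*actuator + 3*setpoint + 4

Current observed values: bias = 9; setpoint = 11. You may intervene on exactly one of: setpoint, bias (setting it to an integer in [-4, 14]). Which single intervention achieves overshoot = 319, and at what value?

Intervening on setpoint: overshoot = 27*setpoint + 40. Reaching 319 requires setpoint = 31/3, not an integer.
Intervening on bias: with other inputs at their observed values, overshoot = 6*bias + 283. Solving for 319 gives bias = 6, within [-4, 14].

set bias = 6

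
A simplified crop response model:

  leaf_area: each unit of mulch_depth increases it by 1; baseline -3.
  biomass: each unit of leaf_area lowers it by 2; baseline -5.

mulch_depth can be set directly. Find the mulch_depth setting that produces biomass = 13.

mulch_depth = -6

Substituting into the biomass equation gives biomass = -2*mulch_depth + 1.
Solve -2*mulch_depth + 1 = 13: mulch_depth = (13 - 1) / -2 = -6.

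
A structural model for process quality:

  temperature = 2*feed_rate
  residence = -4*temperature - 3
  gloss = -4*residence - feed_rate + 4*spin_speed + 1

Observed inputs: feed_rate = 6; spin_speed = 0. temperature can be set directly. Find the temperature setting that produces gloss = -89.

Intervening on temperature fixes its value directly, overriding its dependence on feed_rate.
Substituting into the gloss equation gives gloss = 16*temperature + 7.
Solve 16*temperature + 7 = -89: temperature = (-89 - 7) / 16 = -6.

temperature = -6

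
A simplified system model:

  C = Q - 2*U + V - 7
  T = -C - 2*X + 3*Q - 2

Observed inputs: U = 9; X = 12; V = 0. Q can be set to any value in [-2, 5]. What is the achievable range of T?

Substituting into the C equation gives C = Q - 25.
Substituting into the T equation gives T = 2*Q - 1.
Linear in Q, so extremes are at the endpoints: Q = -2 gives T = -5; Q = 5 gives T = 9.

-5 to 9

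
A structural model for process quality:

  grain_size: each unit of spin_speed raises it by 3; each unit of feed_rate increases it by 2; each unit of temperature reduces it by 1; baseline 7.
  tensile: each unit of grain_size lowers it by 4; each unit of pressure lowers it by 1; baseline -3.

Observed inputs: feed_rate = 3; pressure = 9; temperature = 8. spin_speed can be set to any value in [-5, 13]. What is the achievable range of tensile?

-188 to 28

Substituting into the grain_size equation gives grain_size = 3*spin_speed + 5.
Substituting into the tensile equation gives tensile = -12*spin_speed - 32.
Linear in spin_speed, so extremes are at the endpoints: spin_speed = -5 gives tensile = 28; spin_speed = 13 gives tensile = -188.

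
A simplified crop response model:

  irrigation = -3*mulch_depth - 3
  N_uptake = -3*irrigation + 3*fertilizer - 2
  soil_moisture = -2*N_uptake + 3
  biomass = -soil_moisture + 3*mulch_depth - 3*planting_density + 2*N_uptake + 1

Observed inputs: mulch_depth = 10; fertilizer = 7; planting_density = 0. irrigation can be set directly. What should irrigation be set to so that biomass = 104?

Intervening on irrigation fixes its value directly, overriding its dependence on mulch_depth.
Substituting into the N_uptake equation gives N_uptake = -3*irrigation + 19.
Substituting into the soil_moisture equation gives soil_moisture = 6*irrigation - 35.
Substituting into the biomass equation gives biomass = -12*irrigation + 104.
Solve -12*irrigation + 104 = 104: irrigation = (104 - 104) / -12 = 0.

irrigation = 0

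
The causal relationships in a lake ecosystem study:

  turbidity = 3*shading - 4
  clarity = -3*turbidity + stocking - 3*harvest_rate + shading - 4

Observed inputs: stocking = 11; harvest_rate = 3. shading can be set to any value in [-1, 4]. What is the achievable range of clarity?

-22 to 18

Substituting into the clarity equation gives clarity = -8*shading + 10.
Linear in shading, so extremes are at the endpoints: shading = -1 gives clarity = 18; shading = 4 gives clarity = -22.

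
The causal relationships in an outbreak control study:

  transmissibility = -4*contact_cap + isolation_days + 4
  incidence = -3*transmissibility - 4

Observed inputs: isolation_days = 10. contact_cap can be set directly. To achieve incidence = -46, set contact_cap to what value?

contact_cap = 0

Substituting into the transmissibility equation gives transmissibility = -4*contact_cap + 14.
incidence becomes 12*contact_cap - 46.
Solve 12*contact_cap - 46 = -46: contact_cap = (-46 + 46) / 12 = 0.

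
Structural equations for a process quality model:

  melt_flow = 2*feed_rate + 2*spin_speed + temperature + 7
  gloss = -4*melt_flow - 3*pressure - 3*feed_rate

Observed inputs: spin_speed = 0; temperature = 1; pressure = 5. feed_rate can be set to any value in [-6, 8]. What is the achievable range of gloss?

Substituting into the melt_flow equation gives melt_flow = 2*feed_rate + 8.
Substituting into the gloss equation gives gloss = -11*feed_rate - 47.
Linear in feed_rate, so extremes are at the endpoints: feed_rate = -6 gives gloss = 19; feed_rate = 8 gives gloss = -135.

-135 to 19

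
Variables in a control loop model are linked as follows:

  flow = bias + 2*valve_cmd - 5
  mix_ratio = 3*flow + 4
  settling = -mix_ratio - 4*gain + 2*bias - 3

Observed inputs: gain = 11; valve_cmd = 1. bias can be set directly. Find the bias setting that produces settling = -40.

bias = -2

Substituting into the flow equation gives flow = bias - 3.
Substituting into the mix_ratio equation gives mix_ratio = 3*bias - 5.
This gives settling = -bias - 42.
Solve -bias - 42 = -40: bias = (-40 + 42) / -1 = -2.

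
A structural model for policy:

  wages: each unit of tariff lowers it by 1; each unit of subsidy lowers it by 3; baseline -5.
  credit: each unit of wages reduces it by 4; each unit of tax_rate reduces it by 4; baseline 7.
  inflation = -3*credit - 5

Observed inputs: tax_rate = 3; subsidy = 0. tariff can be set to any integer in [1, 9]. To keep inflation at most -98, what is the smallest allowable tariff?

tariff = 4

Substituting into the wages equation gives wages = -tariff - 5.
Substituting into the credit equation gives credit = 4*tariff + 15.
Substituting into the inflation equation gives inflation = -12*tariff - 50.
Require -12*tariff - 50 ≤ -98, so tariff ≥ 4.
The smallest integer in [1, 9] satisfying this is 4.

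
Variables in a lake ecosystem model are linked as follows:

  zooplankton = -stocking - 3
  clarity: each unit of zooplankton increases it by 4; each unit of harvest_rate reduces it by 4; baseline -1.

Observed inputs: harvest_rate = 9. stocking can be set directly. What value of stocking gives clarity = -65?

Substituting into the clarity equation gives clarity = -4*stocking - 49.
Solve -4*stocking - 49 = -65: stocking = (-65 + 49) / -4 = 4.

stocking = 4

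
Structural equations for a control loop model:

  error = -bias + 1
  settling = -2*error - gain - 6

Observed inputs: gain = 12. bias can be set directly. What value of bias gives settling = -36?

bias = -8

Substituting into the settling equation gives settling = 2*bias - 20.
Solve 2*bias - 20 = -36: bias = (-36 + 20) / 2 = -8.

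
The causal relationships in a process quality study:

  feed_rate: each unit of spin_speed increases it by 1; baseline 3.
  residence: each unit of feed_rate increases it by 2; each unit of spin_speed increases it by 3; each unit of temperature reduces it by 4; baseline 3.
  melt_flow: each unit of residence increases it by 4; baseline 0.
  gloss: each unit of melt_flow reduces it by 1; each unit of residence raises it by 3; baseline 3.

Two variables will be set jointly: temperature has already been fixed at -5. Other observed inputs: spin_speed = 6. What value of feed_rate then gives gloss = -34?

feed_rate = -2

With temperature held at -5:
Intervening on feed_rate fixes its value directly, overriding its dependence on spin_speed.
Substituting into the residence equation gives residence = 2*feed_rate + 41.
Substituting into the melt_flow equation gives melt_flow = 8*feed_rate + 164.
Substituting into the gloss equation gives gloss = -2*feed_rate - 38.
Solve -2*feed_rate - 38 = -34: feed_rate = (-34 + 38) / -2 = -2.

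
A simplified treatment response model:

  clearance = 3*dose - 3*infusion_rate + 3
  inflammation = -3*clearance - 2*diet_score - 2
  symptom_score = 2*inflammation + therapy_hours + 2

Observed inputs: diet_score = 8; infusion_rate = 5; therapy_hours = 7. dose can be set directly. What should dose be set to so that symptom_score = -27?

dose = 4

Substituting into the clearance equation gives clearance = 3*dose - 12.
inflammation becomes -9*dose + 18.
Substituting into the symptom_score equation gives symptom_score = -18*dose + 45.
Solve -18*dose + 45 = -27: dose = (-27 - 45) / -18 = 4.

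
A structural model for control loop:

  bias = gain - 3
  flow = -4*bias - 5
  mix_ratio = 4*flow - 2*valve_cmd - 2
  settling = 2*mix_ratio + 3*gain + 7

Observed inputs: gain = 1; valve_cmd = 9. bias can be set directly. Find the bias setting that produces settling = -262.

bias = 6

Intervening on bias fixes its value directly, overriding its dependence on gain.
Substituting into the mix_ratio equation gives mix_ratio = -16*bias - 40.
This gives settling = -32*bias - 70.
Solve -32*bias - 70 = -262: bias = (-262 + 70) / -32 = 6.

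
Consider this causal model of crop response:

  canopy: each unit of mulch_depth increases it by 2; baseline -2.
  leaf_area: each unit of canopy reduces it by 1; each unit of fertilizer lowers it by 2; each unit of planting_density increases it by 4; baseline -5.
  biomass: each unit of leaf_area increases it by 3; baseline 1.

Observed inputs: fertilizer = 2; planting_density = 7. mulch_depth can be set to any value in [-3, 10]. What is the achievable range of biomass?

Substituting into the leaf_area equation gives leaf_area = -2*mulch_depth + 21.
Substituting into the biomass equation gives biomass = -6*mulch_depth + 64.
Linear in mulch_depth, so extremes are at the endpoints: mulch_depth = -3 gives biomass = 82; mulch_depth = 10 gives biomass = 4.

4 to 82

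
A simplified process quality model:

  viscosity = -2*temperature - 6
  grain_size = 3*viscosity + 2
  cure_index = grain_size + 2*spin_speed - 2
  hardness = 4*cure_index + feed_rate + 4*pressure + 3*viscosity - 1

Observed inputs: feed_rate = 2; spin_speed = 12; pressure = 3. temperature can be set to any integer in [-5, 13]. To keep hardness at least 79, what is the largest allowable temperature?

Substituting into the grain_size equation gives grain_size = -6*temperature - 16.
So cure_index = -6*temperature + 6.
Substituting into the hardness equation gives hardness = -30*temperature + 19.
Require -30*temperature + 19 ≥ 79, so temperature ≤ -2.
The largest integer in [-5, 13] satisfying this is -2.

temperature = -2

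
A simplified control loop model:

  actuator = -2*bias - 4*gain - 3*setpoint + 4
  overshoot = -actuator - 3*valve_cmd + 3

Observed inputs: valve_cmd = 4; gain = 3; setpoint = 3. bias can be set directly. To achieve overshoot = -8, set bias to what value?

Substituting into the actuator equation gives actuator = -2*bias - 17.
Substituting into the overshoot equation gives overshoot = 2*bias + 8.
Solve 2*bias + 8 = -8: bias = (-8 - 8) / 2 = -8.

bias = -8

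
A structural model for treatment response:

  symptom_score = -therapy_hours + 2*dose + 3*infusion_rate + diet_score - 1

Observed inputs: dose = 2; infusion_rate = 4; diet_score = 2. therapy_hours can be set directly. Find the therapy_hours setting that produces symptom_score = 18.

Substituting into the symptom_score equation gives symptom_score = -therapy_hours + 17.
Solve -therapy_hours + 17 = 18: therapy_hours = (18 - 17) / -1 = -1.

therapy_hours = -1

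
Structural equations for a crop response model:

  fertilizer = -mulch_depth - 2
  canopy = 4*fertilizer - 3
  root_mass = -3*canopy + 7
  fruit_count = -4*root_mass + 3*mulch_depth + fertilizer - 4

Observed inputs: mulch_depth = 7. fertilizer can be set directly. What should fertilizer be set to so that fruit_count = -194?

Intervening on fertilizer fixes its value directly, overriding its dependence on mulch_depth.
Substituting into the root_mass equation gives root_mass = -12*fertilizer + 16.
So fruit_count = 49*fertilizer - 47.
Solve 49*fertilizer - 47 = -194: fertilizer = (-194 + 47) / 49 = -3.

fertilizer = -3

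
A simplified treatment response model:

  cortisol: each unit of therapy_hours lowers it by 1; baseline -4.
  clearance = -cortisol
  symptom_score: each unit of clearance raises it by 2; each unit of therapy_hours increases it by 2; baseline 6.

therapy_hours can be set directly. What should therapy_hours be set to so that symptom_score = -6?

Substituting into the clearance equation gives clearance = therapy_hours + 4.
symptom_score becomes 4*therapy_hours + 14.
Solve 4*therapy_hours + 14 = -6: therapy_hours = (-6 - 14) / 4 = -5.

therapy_hours = -5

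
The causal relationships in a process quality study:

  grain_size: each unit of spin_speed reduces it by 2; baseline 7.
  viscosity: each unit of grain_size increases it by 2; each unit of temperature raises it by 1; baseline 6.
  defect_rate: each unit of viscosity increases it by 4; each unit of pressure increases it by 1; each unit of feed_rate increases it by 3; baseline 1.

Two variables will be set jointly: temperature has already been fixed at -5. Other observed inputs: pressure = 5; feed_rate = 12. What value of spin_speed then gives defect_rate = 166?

With temperature held at -5:
Substituting into the viscosity equation gives viscosity = -4*spin_speed + 15.
Substituting into the defect_rate equation gives defect_rate = -16*spin_speed + 102.
Solve -16*spin_speed + 102 = 166: spin_speed = (166 - 102) / -16 = -4.

spin_speed = -4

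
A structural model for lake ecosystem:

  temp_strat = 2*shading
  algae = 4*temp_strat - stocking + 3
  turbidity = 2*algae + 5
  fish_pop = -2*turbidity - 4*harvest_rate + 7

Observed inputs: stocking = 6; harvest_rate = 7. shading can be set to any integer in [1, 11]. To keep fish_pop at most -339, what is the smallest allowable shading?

Substituting into the algae equation gives algae = 8*shading - 3.
Substituting into the turbidity equation gives turbidity = 16*shading - 1.
fish_pop becomes -32*shading - 19.
Require -32*shading - 19 ≤ -339, so shading ≥ 10.
The smallest integer in [1, 11] satisfying this is 10.

shading = 10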